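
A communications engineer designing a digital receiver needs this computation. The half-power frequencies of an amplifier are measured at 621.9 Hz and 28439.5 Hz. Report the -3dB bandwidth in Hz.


Bandwidth is the difference of -3dB frequencies:
BW = f_high - f_low
   = 28439.5 - 621.9
   = 27817.6 Hz

27817.6 Hz


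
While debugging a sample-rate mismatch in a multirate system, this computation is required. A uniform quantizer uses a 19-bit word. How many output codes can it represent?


Number of quantization levels = 2^N
= 2^19
= 524288

524288


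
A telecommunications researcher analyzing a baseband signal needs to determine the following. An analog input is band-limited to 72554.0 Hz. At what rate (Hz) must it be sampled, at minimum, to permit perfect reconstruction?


The Nyquist rate is twice the maximum frequency component.
fs_min = 2 * fmax
      = 2 * 72554.0
      = 145108.0 Hz

145108.0


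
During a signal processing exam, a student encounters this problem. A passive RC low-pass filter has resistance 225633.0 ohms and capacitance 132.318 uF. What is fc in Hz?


Cutoff frequency of a first-order RC filter:
fc = 1 / (2 * pi * R * C)
C = 132.318 uF = 0.000132318 F
fc = 1 / (2 * pi * 225633.0 * 0.000132318)
   = 1 / 187.58642813099
   = 0.005331 Hz

0.005331 Hz


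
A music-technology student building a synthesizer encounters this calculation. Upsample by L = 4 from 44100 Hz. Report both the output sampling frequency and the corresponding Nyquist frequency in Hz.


Step 1 — output sample rate after interpolation by L:
fs_out = L * fs_in = 4 * 44100 = 176400 Hz

Step 2 — Nyquist frequency of the output stream:
f_Nyq = fs_out / 2 = 176400 / 2 = 88200.0 Hz

fs_out = 176400 Hz; f_Nyquist = 88200.0 Hz


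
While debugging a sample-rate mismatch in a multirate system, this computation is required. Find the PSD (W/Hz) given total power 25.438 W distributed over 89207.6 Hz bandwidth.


Power spectral density:
PSD = P / BW
    = 25.438 / 89207.6
    = 0.00028516 W/Hz

0.00028516 W/Hz


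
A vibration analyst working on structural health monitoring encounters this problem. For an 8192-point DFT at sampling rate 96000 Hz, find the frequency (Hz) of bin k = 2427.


Frequency of DFT bin k:
f_k = k * fs / N
    = 2427 * 96000 / 8192
    = 232992000 / 8192
    = 28441.406 Hz

28441.406 Hz


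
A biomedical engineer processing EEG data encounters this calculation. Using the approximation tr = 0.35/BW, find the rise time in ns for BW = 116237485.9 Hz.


Rise time from bandwidth relationship:
tr = 0.35 / BW
   = 0.35 / 116237485.9
   = 3.011076825e-09 s
   = 3.0111 ns

3.0111 ns


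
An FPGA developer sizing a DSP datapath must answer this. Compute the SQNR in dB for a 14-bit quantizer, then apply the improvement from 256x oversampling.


Step 1 — baseline SQNR at Nyquist:
SQNR_base = 6.02*N + 1.76
          = 6.02*14 + 1.76
          = 86.04 dB

Step 2 — oversampling processing gain:
G = 10*log10(OSR) = 10*log10(256) = 24.08 dB

Step 3 — total:
SQNR_total = 86.04 + 24.08 = 110.12 dB

Base SQNR = 86.04 dB; oversampled SQNR = 110.12 dB


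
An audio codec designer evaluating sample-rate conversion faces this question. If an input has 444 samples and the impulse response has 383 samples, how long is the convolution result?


Linear convolution output length:
L = N + M - 1
  = 444 + 383 - 1
  = 826 samples

826


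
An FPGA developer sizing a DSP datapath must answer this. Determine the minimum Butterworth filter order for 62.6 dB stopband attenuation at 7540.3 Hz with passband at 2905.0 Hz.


Butterworth filter order formula:
n = log10(10^(A/10) - 1) / (2 * log10(f_stop/f_pass))
10^(62.6/10) - 1 = 1819699.8586
f_stop/f_pass = 7540.3 / 2905.0 = 2.5956
n = 7.556 -> ceil = 8

8


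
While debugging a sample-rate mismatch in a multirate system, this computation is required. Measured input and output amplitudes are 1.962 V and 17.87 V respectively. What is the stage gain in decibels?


Voltage gain in dB:
G = 20 * log10(Vout / Vin)
  = 20 * log10(17.87 / 1.962)
  = 20 * log10(9.108053)
  = 20 * 0.959426
  = 19.19 dB

19.19 dB


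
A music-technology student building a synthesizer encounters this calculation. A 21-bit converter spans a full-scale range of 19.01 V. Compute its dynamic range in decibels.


Dynamic range from full-scale to LSB:
V_min = V_max / 2^bits = 19.01 / 2^21
DR = 20 * log10(V_max / V_min)
   = 20 * log10(2^21)
   = 20 * 21 * log10(2)
   = 126.43 dB

126.43 dB


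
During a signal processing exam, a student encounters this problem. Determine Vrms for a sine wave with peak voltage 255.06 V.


RMS voltage for a sinusoidal waveform:
V_rms = V_peak / sqrt(2)
      = 255.06 / 1.414214
      = 180.355 V

180.355 V


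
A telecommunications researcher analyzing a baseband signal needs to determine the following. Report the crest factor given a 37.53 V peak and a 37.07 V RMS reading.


Crest factor is the ratio of peak to RMS:
CF = V_peak / V_rms
   = 37.53 / 37.07
   = 1.0124

1.0124


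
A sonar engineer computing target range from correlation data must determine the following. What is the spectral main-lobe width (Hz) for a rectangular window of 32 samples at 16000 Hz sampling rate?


Main lobe width for a rectangular window:
Width = 2 * fs / N
      = 2 * 16000 / 32
      = 32000 / 32
      = 1000.0 Hz

1000.0 Hz


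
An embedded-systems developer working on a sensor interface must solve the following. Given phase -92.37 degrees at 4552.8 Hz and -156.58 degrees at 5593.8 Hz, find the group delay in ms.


Group delay from phase difference:
tau = -d(phi)/d(omega)
d(phi) = -64.21 deg = -1.120676 rad
d(omega) = 2*pi*(5593.8 - 4552.8) = 6540.7959 rad/s
tau = -(-1.120676) / 6540.7959
    = 0.1713 ms

0.1713 ms


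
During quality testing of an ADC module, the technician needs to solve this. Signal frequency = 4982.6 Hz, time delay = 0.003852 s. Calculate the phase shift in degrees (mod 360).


Phase shift from frequency and time delay:
phi = 360 * f * t_delay
    = 360 * 4982.6 * 0.003852
    = 6909.47 degrees
    mod 360 = 69.47 degrees

69.47 degrees


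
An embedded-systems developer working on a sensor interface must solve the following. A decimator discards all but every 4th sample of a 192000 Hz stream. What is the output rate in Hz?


Decimation reduces the sample rate:
fs_out = fs_in / M
       = 192000 / 4
       = 48000.0 Hz

48000.0 Hz


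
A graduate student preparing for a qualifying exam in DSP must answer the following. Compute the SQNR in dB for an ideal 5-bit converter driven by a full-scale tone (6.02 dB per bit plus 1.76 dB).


Theoretical SNR for a full-scale sinusoid:
SNR = 6.02 * N + 1.76
    = 6.02 * 5 + 1.76
    = 30.1 + 1.76
    = 31.86 dB

31.86 dB


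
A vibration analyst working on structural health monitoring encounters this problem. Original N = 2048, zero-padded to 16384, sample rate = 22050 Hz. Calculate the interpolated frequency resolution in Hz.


Frequency resolution after zero-padding:
N_padded = 2048 * 8 = 16384
df = fs / N_padded
   = 22050 / 16384
   = 1.3458 Hz

1.3458 Hz


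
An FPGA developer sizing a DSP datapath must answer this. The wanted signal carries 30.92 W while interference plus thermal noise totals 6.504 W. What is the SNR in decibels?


SNR in decibels:
SNR = 10 * log10(Ps / Pn)
    = 10 * log10(30.92 / 6.504)
    = 10 * log10(4.754)
    = 10 * 0.6771
    = 6.77 dB

6.77 dB


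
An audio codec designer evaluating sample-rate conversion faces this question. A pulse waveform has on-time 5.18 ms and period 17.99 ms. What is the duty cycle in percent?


Duty cycle as a percentage:
DC = (t_on / T) * 100
   = (5.18 / 17.99) * 100
   = 0.287938 * 100
   = 28.79 %

28.79 %


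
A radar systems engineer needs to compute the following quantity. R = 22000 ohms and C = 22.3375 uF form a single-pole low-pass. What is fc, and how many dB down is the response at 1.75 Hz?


Step 1 — cutoff frequency:
fc = 1 / (2*pi*R*C)
C = 22.3375 uF = 2.23375e-05 F
fc = 1 / (2*pi*22000*2.23375e-05)
   = 0.323864 Hz

Step 2 — magnitude at f = 1.75 Hz:
|H(f)| = 1 / sqrt(1 + (f/fc)^2)
f/fc = 1.75 / 0.323864 = 5.403503
|H| = 1 / sqrt(1 + 29.197845) = 0.1819751
|H|_dB = 20*log10(0.1819751) = -14.8 dB

fc = 0.323864 Hz; |H(1.75 Hz)| = -14.8 dB


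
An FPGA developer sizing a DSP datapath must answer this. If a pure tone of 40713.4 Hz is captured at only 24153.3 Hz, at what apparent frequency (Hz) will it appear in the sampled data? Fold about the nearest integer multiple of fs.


Compute the nearest integer multiple of fs to the signal:
n = round(40713.4 / 24153.3) = 2
f_alias = |40713.4 - 2 * 24153.3|
        = |40713.4 - 48306.6|
        = 7593.2 Hz

7593.2


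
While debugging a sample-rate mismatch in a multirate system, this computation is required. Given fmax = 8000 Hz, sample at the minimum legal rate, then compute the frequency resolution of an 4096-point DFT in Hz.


Step 1 — Nyquist sampling rate:
fs = 2 * fmax = 2 * 8000 = 16000 Hz

Step 2 — DFT bin spacing:
df = fs / N = 16000 / 4096 = 3.9062 Hz

3.9062 Hz


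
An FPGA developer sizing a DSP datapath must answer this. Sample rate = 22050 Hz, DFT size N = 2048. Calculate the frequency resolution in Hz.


DFT frequency resolution:
df = fs / N
   = 22050 / 2048
   = 10.7666 Hz

10.7666 Hz


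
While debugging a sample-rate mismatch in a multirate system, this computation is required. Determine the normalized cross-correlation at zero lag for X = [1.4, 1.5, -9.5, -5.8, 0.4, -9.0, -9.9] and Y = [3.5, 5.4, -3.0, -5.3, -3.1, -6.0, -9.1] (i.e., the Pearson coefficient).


Pearson correlation coefficient (population):
r = cov(X,Y) / (std(X) * std(Y))
Mean X = -4.4143, Mean Y = -2.5143
Cov(X,Y) = 19.628367
Std(X) = 4.940627, Std(Y) = 4.820619
r = 0.8241

0.8241


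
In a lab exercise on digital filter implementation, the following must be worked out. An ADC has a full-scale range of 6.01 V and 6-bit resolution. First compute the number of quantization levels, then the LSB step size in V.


Step 1 — number of quantization levels:
L = 2^N = 2^6 = 64

Step 2 — LSB step size:
delta = Vfs / L
      = 6.01 / 64
      = 0.09390625 V

Levels = 64; step size = 0.09390625 V


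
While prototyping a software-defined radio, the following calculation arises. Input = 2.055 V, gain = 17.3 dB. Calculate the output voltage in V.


Output voltage from dB gain:
V_out = V_in * 10^(gain_dB / 20)
      = 2.055 * 10^(17.3 / 20)
      = 2.055 * 7.328245
      = 15.0595 V

15.0595 V


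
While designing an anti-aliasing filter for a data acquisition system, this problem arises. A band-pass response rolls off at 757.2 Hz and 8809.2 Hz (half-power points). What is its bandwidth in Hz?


Bandwidth is the difference of -3dB frequencies:
BW = f_high - f_low
   = 8809.2 - 757.2
   = 8052.0 Hz

8052.0 Hz


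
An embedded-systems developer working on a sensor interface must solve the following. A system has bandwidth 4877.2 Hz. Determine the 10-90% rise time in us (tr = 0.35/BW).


Rise time from bandwidth relationship:
tr = 0.35 / BW
   = 0.35 / 4877.2
   = 7.176248667e-05 s
   = 71.7625 us

71.7625 us


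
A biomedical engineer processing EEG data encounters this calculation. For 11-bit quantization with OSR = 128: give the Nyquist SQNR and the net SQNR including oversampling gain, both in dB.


Step 1 — baseline SQNR at Nyquist:
SQNR_base = 6.02*N + 1.76
          = 6.02*11 + 1.76
          = 67.98 dB

Step 2 — oversampling processing gain:
G = 10*log10(OSR) = 10*log10(128) = 21.07 dB

Step 3 — total:
SQNR_total = 67.98 + 21.07 = 89.05 dB

Base SQNR = 67.98 dB; oversampled SQNR = 89.05 dB


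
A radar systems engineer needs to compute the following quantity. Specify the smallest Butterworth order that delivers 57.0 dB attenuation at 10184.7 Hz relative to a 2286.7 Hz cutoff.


Butterworth filter order formula:
n = log10(10^(A/10) - 1) / (2 * log10(f_stop/f_pass))
10^(57.0/10) - 1 = 501186.2336
f_stop/f_pass = 10184.7 / 2286.7 = 4.4539
n = 4.3931 -> ceil = 5

5


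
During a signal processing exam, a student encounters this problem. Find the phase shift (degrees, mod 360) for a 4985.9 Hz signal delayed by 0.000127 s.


Phase shift from frequency and time delay:
phi = 360 * f * t_delay
    = 360 * 4985.9 * 0.000127
    = 227.96 degrees
    mod 360 = 227.96 degrees

227.96 degrees


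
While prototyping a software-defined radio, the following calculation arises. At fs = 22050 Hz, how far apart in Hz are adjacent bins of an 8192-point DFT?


DFT frequency resolution:
df = fs / N
   = 22050 / 8192
   = 2.6917 Hz

2.6917 Hz


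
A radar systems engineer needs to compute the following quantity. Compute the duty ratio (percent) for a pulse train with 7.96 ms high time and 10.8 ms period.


Duty cycle as a percentage:
DC = (t_on / T) * 100
   = (7.96 / 10.8) * 100
   = 0.737037 * 100
   = 73.7 %

73.7 %


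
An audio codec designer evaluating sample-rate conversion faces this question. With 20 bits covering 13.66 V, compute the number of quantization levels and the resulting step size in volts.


Step 1 — number of quantization levels:
L = 2^N = 2^20 = 1048576

Step 2 — LSB step size:
delta = Vfs / L
      = 13.66 / 1048576
      = 1.303e-05 V

Levels = 1048576; step size = 1.303e-05 V


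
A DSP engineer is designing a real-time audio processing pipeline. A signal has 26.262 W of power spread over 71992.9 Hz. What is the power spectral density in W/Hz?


Power spectral density:
PSD = P / BW
    = 26.262 / 71992.9
    = 0.00036479 W/Hz

0.00036479 W/Hz


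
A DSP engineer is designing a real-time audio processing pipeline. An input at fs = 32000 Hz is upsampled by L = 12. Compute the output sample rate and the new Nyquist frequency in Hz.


Step 1 — output sample rate after interpolation by L:
fs_out = L * fs_in = 12 * 32000 = 384000 Hz

Step 2 — Nyquist frequency of the output stream:
f_Nyq = fs_out / 2 = 384000 / 2 = 192000.0 Hz

fs_out = 384000 Hz; f_Nyquist = 192000.0 Hz


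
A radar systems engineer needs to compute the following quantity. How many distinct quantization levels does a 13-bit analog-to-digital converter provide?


Number of quantization levels = 2^N
= 2^13
= 8192

8192


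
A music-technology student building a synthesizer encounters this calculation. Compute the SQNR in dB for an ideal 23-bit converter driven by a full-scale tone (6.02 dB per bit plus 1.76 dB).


Theoretical SNR for a full-scale sinusoid:
SNR = 6.02 * N + 1.76
    = 6.02 * 23 + 1.76
    = 138.46 + 1.76
    = 140.22 dB

140.22 dB


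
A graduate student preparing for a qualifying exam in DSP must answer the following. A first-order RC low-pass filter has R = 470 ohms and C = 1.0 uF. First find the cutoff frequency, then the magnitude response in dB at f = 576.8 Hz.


Step 1 — cutoff frequency:
fc = 1 / (2*pi*R*C)
C = 1.0 uF = 1e-06 F
fc = 1 / (2*pi*470*1e-06)
   = 338.628 Hz

Step 2 — magnitude at f = 576.8 Hz:
|H(f)| = 1 / sqrt(1 + (f/fc)^2)
f/fc = 576.8 / 338.628 = 1.703344
|H| = 1 / sqrt(1 + 2.901381) = 0.5062801
|H|_dB = 20*log10(0.5062801) = -5.91 dB

fc = 338.628 Hz; |H(576.8 Hz)| = -5.91 dB


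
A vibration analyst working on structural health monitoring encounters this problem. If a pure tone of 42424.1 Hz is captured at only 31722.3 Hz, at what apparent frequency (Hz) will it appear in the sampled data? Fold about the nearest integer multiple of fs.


Compute the nearest integer multiple of fs to the signal:
n = round(42424.1 / 31722.3) = 1
f_alias = |42424.1 - 1 * 31722.3|
        = |42424.1 - 31722.3|
        = 10701.8 Hz

10701.8


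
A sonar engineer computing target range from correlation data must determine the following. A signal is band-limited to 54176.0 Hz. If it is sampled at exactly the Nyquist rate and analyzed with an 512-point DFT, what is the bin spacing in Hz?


Step 1 — Nyquist sampling rate:
fs = 2 * fmax = 2 * 54176.0 = 108352.0 Hz

Step 2 — DFT bin spacing:
df = fs / N = 108352.0 / 512 = 211.625 Hz

211.625 Hz


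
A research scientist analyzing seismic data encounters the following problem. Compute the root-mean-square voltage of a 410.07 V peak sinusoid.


RMS voltage for a sinusoidal waveform:
V_rms = V_peak / sqrt(2)
      = 410.07 / 1.414214
      = 289.963 V

289.963 V


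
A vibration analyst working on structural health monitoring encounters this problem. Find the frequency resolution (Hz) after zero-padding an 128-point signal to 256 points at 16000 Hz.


Frequency resolution after zero-padding:
N_padded = 128 * 2 = 256
df = fs / N_padded
   = 16000 / 256
   = 62.5 Hz

62.5 Hz


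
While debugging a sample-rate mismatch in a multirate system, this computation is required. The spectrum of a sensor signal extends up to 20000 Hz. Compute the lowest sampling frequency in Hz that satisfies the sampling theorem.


The Nyquist rate is twice the maximum frequency component.
fs_min = 2 * fmax
      = 2 * 20000
      = 40000 Hz

40000


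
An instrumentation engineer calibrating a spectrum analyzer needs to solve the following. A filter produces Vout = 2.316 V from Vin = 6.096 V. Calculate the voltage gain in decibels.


Voltage gain in dB:
G = 20 * log10(Vout / Vin)
  = 20 * log10(2.316 / 6.096)
  = 20 * log10(0.379921)
  = 20 * -0.420306
  = -8.41 dB

-8.41 dB


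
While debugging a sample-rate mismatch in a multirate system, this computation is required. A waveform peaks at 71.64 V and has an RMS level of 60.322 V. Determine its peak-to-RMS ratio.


Crest factor is the ratio of peak to RMS:
CF = V_peak / V_rms
   = 71.64 / 60.322
   = 1.1876

1.1876


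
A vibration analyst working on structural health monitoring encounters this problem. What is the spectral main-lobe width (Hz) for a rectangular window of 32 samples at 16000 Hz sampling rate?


Main lobe width for a rectangular window:
Width = 2 * fs / N
      = 2 * 16000 / 32
      = 32000 / 32
      = 1000.0 Hz

1000.0 Hz


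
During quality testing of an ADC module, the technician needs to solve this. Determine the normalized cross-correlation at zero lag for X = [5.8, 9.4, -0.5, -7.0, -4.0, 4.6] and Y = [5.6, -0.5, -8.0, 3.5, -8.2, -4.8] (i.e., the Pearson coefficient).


Pearson correlation coefficient (population):
r = cov(X,Y) / (std(X) * std(Y))
Mean X = 1.3833, Mean Y = -2.0667
Cov(X,Y) = 5.858889
Std(X) = 5.728995, Std(Y) = 5.36211
r = 0.1907

0.1907


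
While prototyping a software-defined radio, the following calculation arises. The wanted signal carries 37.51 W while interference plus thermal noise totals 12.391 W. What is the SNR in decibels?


SNR in decibels:
SNR = 10 * log10(Ps / Pn)
    = 10 * log10(37.51 / 12.391)
    = 10 * log10(3.0272)
    = 10 * 0.481
    = 4.81 dB

4.81 dB


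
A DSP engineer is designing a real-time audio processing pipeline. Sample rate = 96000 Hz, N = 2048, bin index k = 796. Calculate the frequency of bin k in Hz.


Frequency of DFT bin k:
f_k = k * fs / N
    = 796 * 96000 / 2048
    = 76416000 / 2048
    = 37312.5 Hz

37312.5 Hz


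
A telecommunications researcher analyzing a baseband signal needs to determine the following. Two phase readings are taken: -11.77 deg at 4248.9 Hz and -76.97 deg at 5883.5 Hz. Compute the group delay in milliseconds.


Group delay from phase difference:
tau = -d(phi)/d(omega)
d(phi) = -65.2 deg = -1.137955 rad
d(omega) = 2*pi*(5883.5 - 4248.9) = 10270.4947 rad/s
tau = -(-1.137955) / 10270.4947
    = 0.1108 ms

0.1108 ms


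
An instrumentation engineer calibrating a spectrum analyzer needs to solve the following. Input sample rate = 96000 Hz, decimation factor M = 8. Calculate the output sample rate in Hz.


Decimation reduces the sample rate:
fs_out = fs_in / M
       = 96000 / 8
       = 12000.0 Hz

12000.0 Hz


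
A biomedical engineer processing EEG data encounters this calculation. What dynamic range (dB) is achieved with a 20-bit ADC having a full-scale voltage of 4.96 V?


Dynamic range from full-scale to LSB:
V_min = V_max / 2^bits = 4.96 / 2^20
DR = 20 * log10(V_max / V_min)
   = 20 * log10(2^20)
   = 20 * 20 * log10(2)
   = 120.41 dB

120.41 dB


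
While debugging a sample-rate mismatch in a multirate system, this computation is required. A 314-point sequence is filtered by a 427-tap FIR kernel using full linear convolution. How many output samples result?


Linear convolution output length:
L = N + M - 1
  = 314 + 427 - 1
  = 740 samples

740


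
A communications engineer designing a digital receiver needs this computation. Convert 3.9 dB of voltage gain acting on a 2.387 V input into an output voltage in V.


Output voltage from dB gain:
V_out = V_in * 10^(gain_dB / 20)
      = 2.387 * 10^(3.9 / 20)
      = 2.387 * 1.566751
      = 3.7398 V

3.7398 V


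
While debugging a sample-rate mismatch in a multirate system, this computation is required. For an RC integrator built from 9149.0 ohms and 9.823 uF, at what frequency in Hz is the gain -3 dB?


Cutoff frequency of a first-order RC filter:
fc = 1 / (2 * pi * R * C)
C = 9.823 uF = 9.823e-06 F
fc = 1 / (2 * pi * 9149.0 * 9.823e-06)
   = 1 / 0.56467380311342
   = 1.770934 Hz

1.770934 Hz


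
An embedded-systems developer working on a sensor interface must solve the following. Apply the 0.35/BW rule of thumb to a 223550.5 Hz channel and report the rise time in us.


Rise time from bandwidth relationship:
tr = 0.35 / BW
   = 0.35 / 223550.5
   = 1.565641768e-06 s
   = 1.5656 us

1.5656 us


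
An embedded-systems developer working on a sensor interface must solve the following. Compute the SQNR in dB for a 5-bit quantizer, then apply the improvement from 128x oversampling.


Step 1 — baseline SQNR at Nyquist:
SQNR_base = 6.02*N + 1.76
          = 6.02*5 + 1.76
          = 31.86 dB

Step 2 — oversampling processing gain:
G = 10*log10(OSR) = 10*log10(128) = 21.07 dB

Step 3 — total:
SQNR_total = 31.86 + 21.07 = 52.93 dB

Base SQNR = 31.86 dB; oversampled SQNR = 52.93 dB


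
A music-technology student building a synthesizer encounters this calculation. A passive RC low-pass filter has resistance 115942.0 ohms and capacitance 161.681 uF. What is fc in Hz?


Cutoff frequency of a first-order RC filter:
fc = 1 / (2 * pi * R * C)
C = 161.681 uF = 0.000161681 F
fc = 1 / (2 * pi * 115942.0 * 0.000161681)
   = 1 / 117.78219474576
   = 0.00849 Hz

0.00849 Hz


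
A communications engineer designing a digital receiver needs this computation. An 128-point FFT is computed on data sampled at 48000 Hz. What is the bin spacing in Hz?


DFT frequency resolution:
df = fs / N
   = 48000 / 128
   = 375.0 Hz

375.0 Hz


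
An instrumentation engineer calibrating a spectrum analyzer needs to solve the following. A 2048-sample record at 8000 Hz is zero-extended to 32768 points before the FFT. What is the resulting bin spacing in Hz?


Frequency resolution after zero-padding:
N_padded = 2048 * 16 = 32768
df = fs / N_padded
   = 8000 / 32768
   = 0.2441 Hz

0.2441 Hz


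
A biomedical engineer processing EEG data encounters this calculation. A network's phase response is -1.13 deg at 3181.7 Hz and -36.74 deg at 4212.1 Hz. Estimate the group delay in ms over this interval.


Group delay from phase difference:
tau = -d(phi)/d(omega)
d(phi) = -35.61 deg = -0.621512 rad
d(omega) = 2*pi*(4212.1 - 3181.7) = 6474.1941 rad/s
tau = -(-0.621512) / 6474.1941
    = 0.096 ms

0.096 ms


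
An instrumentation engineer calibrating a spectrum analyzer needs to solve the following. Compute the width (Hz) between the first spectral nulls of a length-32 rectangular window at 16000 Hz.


Main lobe width for a rectangular window:
Width = 2 * fs / N
      = 2 * 16000 / 32
      = 32000 / 32
      = 1000.0 Hz

1000.0 Hz


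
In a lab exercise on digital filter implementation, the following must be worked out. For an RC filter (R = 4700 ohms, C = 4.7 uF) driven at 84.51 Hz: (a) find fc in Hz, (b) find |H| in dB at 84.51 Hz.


Step 1 — cutoff frequency:
fc = 1 / (2*pi*R*C)
C = 4.7 uF = 4.7e-06 F
fc = 1 / (2*pi*4700*4.7e-06)
   = 7.20484 Hz

Step 2 — magnitude at f = 84.51 Hz:
|H(f)| = 1 / sqrt(1 + (f/fc)^2)
f/fc = 84.51 / 7.20484 = 11.729615
|H| = 1 / sqrt(1 + 137.583868) = 0.0849461
|H|_dB = 20*log10(0.0849461) = -21.42 dB

fc = 7.20484 Hz; |H(84.51 Hz)| = -21.42 dB


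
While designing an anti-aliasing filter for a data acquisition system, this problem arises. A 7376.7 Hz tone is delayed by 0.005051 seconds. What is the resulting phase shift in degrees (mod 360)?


Phase shift from frequency and time delay:
phi = 360 * f * t_delay
    = 360 * 7376.7 * 0.005051
    = 13413.5 degrees
    mod 360 = 93.5 degrees

93.5 degrees


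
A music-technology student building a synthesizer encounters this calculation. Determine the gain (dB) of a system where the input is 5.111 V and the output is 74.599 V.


Voltage gain in dB:
G = 20 * log10(Vout / Vin)
  = 20 * log10(74.599 / 5.111)
  = 20 * log10(14.595774)
  = 20 * 1.164227
  = 23.28 dB

23.28 dB


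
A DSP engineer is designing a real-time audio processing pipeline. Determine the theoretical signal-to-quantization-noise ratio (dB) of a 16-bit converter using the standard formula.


Theoretical SNR for a full-scale sinusoid:
SNR = 6.02 * N + 1.76
    = 6.02 * 16 + 1.76
    = 96.32 + 1.76
    = 98.08 dB

98.08 dB


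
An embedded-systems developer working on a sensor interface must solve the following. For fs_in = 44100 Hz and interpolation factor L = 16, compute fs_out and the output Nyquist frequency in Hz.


Step 1 — output sample rate after interpolation by L:
fs_out = L * fs_in = 16 * 44100 = 705600 Hz

Step 2 — Nyquist frequency of the output stream:
f_Nyq = fs_out / 2 = 705600 / 2 = 352800.0 Hz

fs_out = 705600 Hz; f_Nyquist = 352800.0 Hz


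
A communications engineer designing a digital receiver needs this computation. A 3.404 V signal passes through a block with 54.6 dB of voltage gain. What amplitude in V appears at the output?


Output voltage from dB gain:
V_out = V_in * 10^(gain_dB / 20)
      = 3.404 * 10^(54.6 / 20)
      = 3.404 * 537.031796
      = 1828.0562 V

1828.0562 V


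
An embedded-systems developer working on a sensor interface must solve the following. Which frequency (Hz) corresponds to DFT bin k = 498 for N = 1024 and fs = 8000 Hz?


Frequency of DFT bin k:
f_k = k * fs / N
    = 498 * 8000 / 1024
    = 3984000 / 1024
    = 3890.625 Hz

3890.625 Hz


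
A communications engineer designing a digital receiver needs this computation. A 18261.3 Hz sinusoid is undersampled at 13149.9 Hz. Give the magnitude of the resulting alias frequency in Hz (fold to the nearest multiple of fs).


Compute the nearest integer multiple of fs to the signal:
n = round(18261.3 / 13149.9) = 1
f_alias = |18261.3 - 1 * 13149.9|
        = |18261.3 - 13149.9|
        = 5111.4 Hz

5111.4


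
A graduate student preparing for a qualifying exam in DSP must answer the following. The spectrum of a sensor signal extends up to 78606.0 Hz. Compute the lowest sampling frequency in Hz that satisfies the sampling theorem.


The Nyquist rate is twice the maximum frequency component.
fs_min = 2 * fmax
      = 2 * 78606.0
      = 157212.0 Hz

157212.0


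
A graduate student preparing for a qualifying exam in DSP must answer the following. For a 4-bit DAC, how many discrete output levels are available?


Number of quantization levels = 2^N
= 2^4
= 16

16


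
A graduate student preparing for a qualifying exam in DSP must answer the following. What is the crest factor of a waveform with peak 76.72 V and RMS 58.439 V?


Crest factor is the ratio of peak to RMS:
CF = V_peak / V_rms
   = 76.72 / 58.439
   = 1.3128

1.3128


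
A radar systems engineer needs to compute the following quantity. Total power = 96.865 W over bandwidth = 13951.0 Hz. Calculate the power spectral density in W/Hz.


Power spectral density:
PSD = P / BW
    = 96.865 / 13951.0
    = 0.00694323 W/Hz

0.00694323 W/Hz


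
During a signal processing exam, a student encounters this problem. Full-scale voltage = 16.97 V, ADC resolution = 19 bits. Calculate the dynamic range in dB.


Dynamic range from full-scale to LSB:
V_min = V_max / 2^bits = 16.97 / 2^19
DR = 20 * log10(V_max / V_min)
   = 20 * log10(2^19)
   = 20 * 19 * log10(2)
   = 114.39 dB

114.39 dB


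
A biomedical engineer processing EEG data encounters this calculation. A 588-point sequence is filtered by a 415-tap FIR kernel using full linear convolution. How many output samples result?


Linear convolution output length:
L = N + M - 1
  = 588 + 415 - 1
  = 1002 samples

1002


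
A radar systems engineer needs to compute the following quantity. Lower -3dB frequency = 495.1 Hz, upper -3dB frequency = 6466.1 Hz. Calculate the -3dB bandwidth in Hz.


Bandwidth is the difference of -3dB frequencies:
BW = f_high - f_low
   = 6466.1 - 495.1
   = 5971.0 Hz

5971.0 Hz


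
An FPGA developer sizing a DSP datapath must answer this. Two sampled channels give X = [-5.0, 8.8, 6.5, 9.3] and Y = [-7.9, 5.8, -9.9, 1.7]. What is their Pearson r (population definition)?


Pearson correlation coefficient (population):
r = cov(X,Y) / (std(X) * std(Y))
Mean X = 4.9, Mean Y = -2.575
Cov(X,Y) = 23.1175
Std(X) = 5.812487, Std(Y) = 6.527394
r = 0.6093

0.6093


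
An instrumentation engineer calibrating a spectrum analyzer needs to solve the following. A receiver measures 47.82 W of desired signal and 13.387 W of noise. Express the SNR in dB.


SNR in decibels:
SNR = 10 * log10(Ps / Pn)
    = 10 * log10(47.82 / 13.387)
    = 10 * log10(3.5721)
    = 10 * 0.5529
    = 5.53 dB

5.53 dB


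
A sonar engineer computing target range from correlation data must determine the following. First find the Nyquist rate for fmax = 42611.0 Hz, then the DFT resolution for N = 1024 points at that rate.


Step 1 — Nyquist sampling rate:
fs = 2 * fmax = 2 * 42611.0 = 85222.0 Hz

Step 2 — DFT bin spacing:
df = fs / N = 85222.0 / 1024 = 83.2246 Hz

83.2246 Hz


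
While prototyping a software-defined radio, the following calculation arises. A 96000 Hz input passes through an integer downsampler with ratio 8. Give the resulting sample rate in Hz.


Decimation reduces the sample rate:
fs_out = fs_in / M
       = 96000 / 8
       = 12000.0 Hz

12000.0 Hz


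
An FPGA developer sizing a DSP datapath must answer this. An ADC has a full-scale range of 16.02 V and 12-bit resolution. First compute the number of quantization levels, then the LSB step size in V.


Step 1 — number of quantization levels:
L = 2^N = 2^12 = 4096

Step 2 — LSB step size:
delta = Vfs / L
      = 16.02 / 4096
      = 0.00391113 V

Levels = 4096; step size = 0.00391113 V


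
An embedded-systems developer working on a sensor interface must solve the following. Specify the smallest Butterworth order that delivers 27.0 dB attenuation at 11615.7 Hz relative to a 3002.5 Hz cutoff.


Butterworth filter order formula:
n = log10(10^(A/10) - 1) / (2 * log10(f_stop/f_pass))
10^(27.0/10) - 1 = 500.1872
f_stop/f_pass = 11615.7 / 3002.5 = 3.8687
n = 2.2969 -> ceil = 3

3


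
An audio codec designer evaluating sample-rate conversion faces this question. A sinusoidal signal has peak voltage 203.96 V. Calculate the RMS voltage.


RMS voltage for a sinusoidal waveform:
V_rms = V_peak / sqrt(2)
      = 203.96 / 1.414214
      = 144.221 V

144.221 V


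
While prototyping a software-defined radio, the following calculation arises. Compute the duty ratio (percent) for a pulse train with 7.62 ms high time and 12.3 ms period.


Duty cycle as a percentage:
DC = (t_on / T) * 100
   = (7.62 / 12.3) * 100
   = 0.619512 * 100
   = 61.95 %

61.95 %


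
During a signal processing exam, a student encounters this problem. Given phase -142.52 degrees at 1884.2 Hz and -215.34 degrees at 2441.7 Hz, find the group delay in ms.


Group delay from phase difference:
tau = -d(phi)/d(omega)
d(phi) = -72.82 deg = -1.270949 rad
d(omega) = 2*pi*(2441.7 - 1884.2) = 3502.8758 rad/s
tau = -(-1.270949) / 3502.8758
    = 0.3628 ms

0.3628 ms


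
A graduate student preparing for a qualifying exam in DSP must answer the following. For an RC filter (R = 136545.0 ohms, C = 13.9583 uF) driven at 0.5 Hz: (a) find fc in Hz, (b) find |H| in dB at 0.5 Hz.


Step 1 — cutoff frequency:
fc = 1 / (2*pi*R*C)
C = 13.9583 uF = 1.39583e-05 F
fc = 1 / (2*pi*136545.0*1.39583e-05)
   = 0.0835049 Hz

Step 2 — magnitude at f = 0.5 Hz:
|H(f)| = 1 / sqrt(1 + (f/fc)^2)
f/fc = 0.5 / 0.0835049 = 5.987673
|H| = 1 / sqrt(1 + 35.852228) = 0.1647283
|H|_dB = 20*log10(0.1647283) = -15.66 dB

fc = 0.0835049 Hz; |H(0.5 Hz)| = -15.66 dB


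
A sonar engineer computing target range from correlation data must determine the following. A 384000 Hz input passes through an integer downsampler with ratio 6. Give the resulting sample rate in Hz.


Decimation reduces the sample rate:
fs_out = fs_in / M
       = 384000 / 6
       = 64000.0 Hz

64000.0 Hz


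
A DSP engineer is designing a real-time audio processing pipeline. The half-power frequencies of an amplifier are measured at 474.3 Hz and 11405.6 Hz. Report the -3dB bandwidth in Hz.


Bandwidth is the difference of -3dB frequencies:
BW = f_high - f_low
   = 11405.6 - 474.3
   = 10931.3 Hz

10931.3 Hz


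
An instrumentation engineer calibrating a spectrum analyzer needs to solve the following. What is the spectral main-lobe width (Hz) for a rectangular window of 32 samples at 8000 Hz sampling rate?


Main lobe width for a rectangular window:
Width = 2 * fs / N
      = 2 * 8000 / 32
      = 16000 / 32
      = 500.0 Hz

500.0 Hz


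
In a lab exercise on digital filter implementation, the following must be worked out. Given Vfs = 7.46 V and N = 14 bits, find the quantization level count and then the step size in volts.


Step 1 — number of quantization levels:
L = 2^N = 2^14 = 16384

Step 2 — LSB step size:
delta = Vfs / L
      = 7.46 / 16384
      = 0.00045532 V

Levels = 16384; step size = 0.00045532 V


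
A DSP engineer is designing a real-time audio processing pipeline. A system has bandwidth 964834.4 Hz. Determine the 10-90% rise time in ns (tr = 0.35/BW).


Rise time from bandwidth relationship:
tr = 0.35 / BW
   = 0.35 / 964834.4
   = 3.627565518e-07 s
   = 362.7566 ns

362.7566 ns


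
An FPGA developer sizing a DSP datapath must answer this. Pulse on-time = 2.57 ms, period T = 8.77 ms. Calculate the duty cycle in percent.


Duty cycle as a percentage:
DC = (t_on / T) * 100
   = (2.57 / 8.77) * 100
   = 0.293044 * 100
   = 29.3 %

29.3 %


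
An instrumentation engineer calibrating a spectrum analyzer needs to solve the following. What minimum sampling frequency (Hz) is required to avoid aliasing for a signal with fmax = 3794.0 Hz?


The Nyquist rate is twice the maximum frequency component.
fs_min = 2 * fmax
      = 2 * 3794.0
      = 7588.0 Hz

7588.0


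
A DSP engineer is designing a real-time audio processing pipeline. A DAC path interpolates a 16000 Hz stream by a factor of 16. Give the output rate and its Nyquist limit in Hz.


Step 1 — output sample rate after interpolation by L:
fs_out = L * fs_in = 16 * 16000 = 256000 Hz

Step 2 — Nyquist frequency of the output stream:
f_Nyq = fs_out / 2 = 256000 / 2 = 128000.0 Hz

fs_out = 256000 Hz; f_Nyquist = 128000.0 Hz


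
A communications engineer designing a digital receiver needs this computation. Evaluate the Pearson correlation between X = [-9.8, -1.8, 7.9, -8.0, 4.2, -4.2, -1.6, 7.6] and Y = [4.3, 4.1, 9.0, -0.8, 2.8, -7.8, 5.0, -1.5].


Pearson correlation coefficient (population):
r = cov(X,Y) / (std(X) * std(Y))
Mean X = -0.7125, Mean Y = 1.8875
Cov(X,Y) = 7.982344
Std(X) = 6.29711, Std(Y) = 4.800635
r = 0.2641

0.2641


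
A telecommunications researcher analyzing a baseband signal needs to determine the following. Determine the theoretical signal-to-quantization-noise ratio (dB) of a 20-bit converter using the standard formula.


Theoretical SNR for a full-scale sinusoid:
SNR = 6.02 * N + 1.76
    = 6.02 * 20 + 1.76
    = 120.4 + 1.76
    = 122.16 dB

122.16 dB


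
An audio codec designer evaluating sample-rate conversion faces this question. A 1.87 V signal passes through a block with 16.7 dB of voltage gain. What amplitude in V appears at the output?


Output voltage from dB gain:
V_out = V_in * 10^(gain_dB / 20)
      = 1.87 * 10^(16.7 / 20)
      = 1.87 * 6.839116
      = 12.7891 V

12.7891 V


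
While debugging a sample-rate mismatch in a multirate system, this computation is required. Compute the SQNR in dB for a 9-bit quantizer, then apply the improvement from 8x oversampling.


Step 1 — baseline SQNR at Nyquist:
SQNR_base = 6.02*N + 1.76
          = 6.02*9 + 1.76
          = 55.94 dB

Step 2 — oversampling processing gain:
G = 10*log10(OSR) = 10*log10(8) = 9.03 dB

Step 3 — total:
SQNR_total = 55.94 + 9.03 = 64.97 dB

Base SQNR = 55.94 dB; oversampled SQNR = 64.97 dB


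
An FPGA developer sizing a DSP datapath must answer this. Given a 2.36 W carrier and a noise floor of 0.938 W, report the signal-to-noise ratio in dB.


SNR in decibels:
SNR = 10 * log10(Ps / Pn)
    = 10 * log10(2.36 / 0.938)
    = 10 * log10(2.516)
    = 10 * 0.4007
    = 4.01 dB

4.01 dB


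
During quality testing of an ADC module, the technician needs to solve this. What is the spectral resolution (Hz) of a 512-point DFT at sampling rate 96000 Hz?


DFT frequency resolution:
df = fs / N
   = 96000 / 512
   = 187.5 Hz

187.5 Hz


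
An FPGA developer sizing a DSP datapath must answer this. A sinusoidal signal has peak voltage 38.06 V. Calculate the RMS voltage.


RMS voltage for a sinusoidal waveform:
V_rms = V_peak / sqrt(2)
      = 38.06 / 1.414214
      = 26.912 V

26.912 V


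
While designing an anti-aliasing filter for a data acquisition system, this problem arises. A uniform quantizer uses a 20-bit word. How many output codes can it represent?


Number of quantization levels = 2^N
= 2^20
= 1048576

1048576


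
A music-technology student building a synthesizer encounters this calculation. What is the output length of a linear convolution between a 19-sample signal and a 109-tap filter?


Linear convolution output length:
L = N + M - 1
  = 19 + 109 - 1
  = 127 samples

127


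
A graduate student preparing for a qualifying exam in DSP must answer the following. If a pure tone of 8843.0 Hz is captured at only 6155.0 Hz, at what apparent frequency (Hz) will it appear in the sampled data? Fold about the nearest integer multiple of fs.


Compute the nearest integer multiple of fs to the signal:
n = round(8843.0 / 6155.0) = 1
f_alias = |8843.0 - 1 * 6155.0|
        = |8843.0 - 6155.0|
        = 2688.0 Hz

2688.0


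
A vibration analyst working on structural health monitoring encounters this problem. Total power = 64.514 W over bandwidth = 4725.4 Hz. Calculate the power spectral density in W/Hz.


Power spectral density:
PSD = P / BW
    = 64.514 / 4725.4
    = 0.0136526 W/Hz

0.0136526 W/Hz


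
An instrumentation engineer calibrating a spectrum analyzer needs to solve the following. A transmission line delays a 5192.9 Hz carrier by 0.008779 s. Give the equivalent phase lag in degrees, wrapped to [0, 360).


Phase shift from frequency and time delay:
phi = 360 * f * t_delay
    = 360 * 5192.9 * 0.008779
    = 16411.85 degrees
    mod 360 = 211.85 degrees

211.85 degrees


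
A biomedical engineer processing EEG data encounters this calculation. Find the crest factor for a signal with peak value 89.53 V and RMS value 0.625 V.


Crest factor is the ratio of peak to RMS:
CF = V_peak / V_rms
   = 89.53 / 0.625
   = 143.248

143.248


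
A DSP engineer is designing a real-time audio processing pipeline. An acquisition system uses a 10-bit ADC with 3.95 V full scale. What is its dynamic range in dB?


Dynamic range from full-scale to LSB:
V_min = V_max / 2^bits = 3.95 / 2^10
DR = 20 * log10(V_max / V_min)
   = 20 * log10(2^10)
   = 20 * 10 * log10(2)
   = 60.21 dB

60.21 dB
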